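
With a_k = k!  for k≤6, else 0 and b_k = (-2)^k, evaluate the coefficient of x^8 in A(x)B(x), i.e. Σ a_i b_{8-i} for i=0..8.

2368

This is [x^8] in the product of the two ordinary generating functions.
Σ = 1·256 + 1·(-128) + 2·64 + 6·(-32) + 24·16 + 120·(-8) + 720·4 + 0·(-2) + 0·1 = 2368.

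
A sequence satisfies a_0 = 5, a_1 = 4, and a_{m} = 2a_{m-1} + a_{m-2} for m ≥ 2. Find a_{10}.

14437

The ordinary generating function has denominator 1 - 2z - z^2.
Iterating the recurrence: a_0,…,a_{10} = 5, 4, 13, 30, 73, 176, 425, 1026, 2477, 5980, 14437.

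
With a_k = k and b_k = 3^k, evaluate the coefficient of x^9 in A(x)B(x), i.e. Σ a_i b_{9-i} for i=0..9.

Write out a_i and b_{9-i} for i = 0,…,9 and sum the products.
Σ = 0·19683 + 1·6561 + 2·2187 + 3·729 + 4·243 + 5·81 + 6·27 + 7·9 + 8·3 + 9·1 = 14757.

14757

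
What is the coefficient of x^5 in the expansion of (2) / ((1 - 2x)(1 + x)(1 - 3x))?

Partial fractions give a closed form: a_n = (-8/3)·2^n + (1/6)·(-1)^n + (9/2)·3^n.
At n = 5: a_5 = 1008.

1008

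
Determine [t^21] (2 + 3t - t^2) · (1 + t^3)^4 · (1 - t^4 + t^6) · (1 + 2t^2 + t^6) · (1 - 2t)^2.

82

(2 + 3t - t^2) has coefficients 2,3,-1 for degrees 0…2.
(1 + t^3)^4 has coefficients 1,0,0,4,0,0,6,0,0,4,0,0,1,0,0,0,0,0,0,0,0,0 for degrees 0…21.
Multiplying by (1 - t^4 + t^6) gives running coefficients 1,0,0,4,-1,0,7,-4,0,8,-6,0,7,-4,0,4,-1,0,1,0,0,0 for degrees 0…21.
Multiplying by (1 + 2t^2 + t^6) gives running coefficients 1,0,2,4,-1,8,6,-4,14,4,-7,16,2,-8,14,4,-7,8,6,-4,2,4 for degrees 0…21.
Finally multiplying by (1 - 2t)^2, the product of all factors after the first has coefficients 1,-4,6,-4,-9,28,-30,4,54,-68,33,60,-90,48,54,-84,33,52,-54,4,42,-20 for degrees 0…21.
[t^21] = 2·(-20) + 3·42 − 1·4 = 82.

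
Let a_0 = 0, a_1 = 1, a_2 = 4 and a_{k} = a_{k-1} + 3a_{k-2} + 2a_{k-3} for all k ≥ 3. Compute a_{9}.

The ordinary generating function has denominator 1 - x - 3x^2 - 2x^3.
Iterating the recurrence: a_0,…,a_{9} = 0, 1, 4, 7, 21, 50, 127, 319, 800, 2011.

2011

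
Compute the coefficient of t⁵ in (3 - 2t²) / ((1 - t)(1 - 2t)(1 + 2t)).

53

The denominator gives the recurrence a_n = a_(n−1) + 4a_(n−2) − 4a_(n−3) for n ≥ 3; the numerator fixes a_0 = 3, a_1 = 3, a_2 = 13.
Iterating: 3, 3, 13, 13, 53, 53, so a_5 = 53.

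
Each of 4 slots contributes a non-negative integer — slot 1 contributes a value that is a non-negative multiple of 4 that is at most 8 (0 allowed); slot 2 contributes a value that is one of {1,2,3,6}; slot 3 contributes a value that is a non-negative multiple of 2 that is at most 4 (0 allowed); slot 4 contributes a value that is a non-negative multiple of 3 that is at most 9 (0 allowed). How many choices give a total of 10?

The generating function for the choices is (1 + t^4 + t^8)·(t + t^2 + t^3 + t^6)·(1 + t^2 + t^4)·(1 + t^3 + t^6 + t^9); the count is [t^10].
(1 + t^4 + t^8) has coefficients 1,0,0,0,1,0,0,0,1 for degrees 0…8.
(t + t^2 + t^3 + t^6) has coefficients 0,1,1,1,0,0,1,0,0,0,0 for degrees 0…10.
Multiplying by (1 + t^2 + t^4) gives running coefficients 0,1,1,2,1,2,2,1,1,0,1 for degrees 0…10.
Finally multiplying by (1 + t^3 + t^6 + t^9), the product of all factors after the first has coefficients 0,1,1,2,2,3,4,3,4,4,4 for degrees 0…10.
[t^10] = 1·4 + 1·4 + 1·1 = 9.

9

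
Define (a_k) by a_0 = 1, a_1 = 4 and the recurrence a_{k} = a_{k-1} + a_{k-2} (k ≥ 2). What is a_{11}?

411

The ordinary generating function has denominator 1 - t - t^2.
Iterating the recurrence: a_0,…,a_{11} = 1, 4, 5, 9, 14, 23, 37, 60, 97, 157, 254, 411.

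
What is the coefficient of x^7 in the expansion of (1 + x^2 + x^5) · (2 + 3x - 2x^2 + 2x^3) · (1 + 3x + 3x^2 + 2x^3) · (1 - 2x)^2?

-9

(1 + x^2 + x^5) has coefficients 1,0,1,0,0,1 for degrees 0…5.
(2 + 3x - 2x^2 + 2x^3) has coefficients 2,3,-2,2,0,0,0,0 for degrees 0…7.
Multiplying by (1 + 3x + 3x^2 + 2x^3) gives running coefficients 2,9,13,9,6,2,4,0 for degrees 0…7.
Finally multiplying by (1 - 2x)^2, the product of all factors after the first has coefficients 2,1,-15,-7,22,14,20,-8 for degrees 0…7.
[x^7] = 1·(-8) + 1·14 + 1·(-15) = -9.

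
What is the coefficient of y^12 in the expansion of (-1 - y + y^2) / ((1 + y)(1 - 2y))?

-3413

The denominator gives the recurrence a_n = a_(n−1) + 2a_(n−2) for n ≥ 3; the numerator fixes a_0 = -1, a_1 = -2, a_2 = -3.
Iterating: -1, -2, -3, -7, -13, -27, -53, -107, -213, -427, -853, -1707, -3413, so a_12 = -3413.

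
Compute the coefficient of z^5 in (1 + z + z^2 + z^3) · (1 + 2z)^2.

4

(1 + z + z^2 + z^3) has coefficients 1,1,1,1 for degrees 0…3.
(1 + 2z)^2 has coefficients 1,4,4,0,0,0 for degrees 0…5.
[z^5] = 1·0 + 1·0 + 1·0 + 1·4 = 4.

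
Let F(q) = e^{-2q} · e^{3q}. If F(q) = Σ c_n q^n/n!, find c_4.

1

The EGF product rule gives c_4 = Σ_{k_1+k_2=4} C(4; k_1,k_2) · ∏ g_i(k_i), where e^{-2q} gives (-2)^k; e^{3q} gives (3)^k.
g_1(k) for k = 0…4: 1, -2, 4, -8, 16.
g_2(k) for k = 0…4: 1, 3, 9, 27, 81.
c_4 = Σ_k C(4,k)·g_1(k)·g_2(4−k) = 1·1·81 + 4·(-2)·27 + 6·4·9 + 4·(-8)·3 + 1·16·1 = 81 − 216 + 216 − 96 + 16 = 1.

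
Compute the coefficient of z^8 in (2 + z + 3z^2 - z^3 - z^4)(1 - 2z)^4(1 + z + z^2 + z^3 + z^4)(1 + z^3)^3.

-33

(2 + z + 3z^2 - z^3 - z^4) has coefficients 2,1,3,-1,-1 for degrees 0…4.
(1 - 2z)^4 has coefficients 1,-8,24,-32,16,0,0,0,0 for degrees 0…8.
Multiplying by (1 + z + z^2 + z^3 + z^4) gives running coefficients 1,-7,17,-15,1,0,8,-16,16 for degrees 0…8.
Finally multiplying by (1 + z^3)^3, the product of all factors after the first has coefficients 1,-7,17,-12,-20,51,-34,-34,67 for degrees 0…8.
[z^8] = 2·67 + 1·(-34) + 3·(-34) − 1·51 − 1·(-20) = -33.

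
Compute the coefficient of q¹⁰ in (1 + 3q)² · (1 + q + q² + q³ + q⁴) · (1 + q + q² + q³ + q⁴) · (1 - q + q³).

41

(1 + 3q)² has coefficients 1,6,9 for degrees 0…2.
(1 + q + q² + q³ + q⁴) has coefficients 1,1,1,1,1,0,0,0,0,0,0 for degrees 0…10.
Multiplying by (1 + q + q² + q³ + q⁴) gives running coefficients 1,2,3,4,5,4,3,2,1,0,0 for degrees 0…10.
Finally multiplying by (1 - q + q³), the product of all factors after the first has coefficients 1,1,1,2,3,2,3,4,3,2,2 for degrees 0…10.
[q¹⁰] = 1·2 + 6·2 + 9·3 = 41.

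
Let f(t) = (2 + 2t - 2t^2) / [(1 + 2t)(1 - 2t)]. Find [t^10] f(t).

1536

The denominator gives the recurrence a_n = 4a_(n−2) for n ≥ 3; the numerator fixes a_0 = 2, a_1 = 2, a_2 = 6.
Iterating: 2, 2, 6, 8, 24, 32, 96, 128, 384, 512, 1536, so a_10 = 1536.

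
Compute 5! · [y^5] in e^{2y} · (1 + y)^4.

2512

The EGF product rule gives c_5 = Σ_{k_1+k_2=5} C(5; k_1,k_2) · ∏ g_i(k_i), where e^{2y} gives (2)^k; (1+y)^4 gives the falling factorial (4)_k.
g_1(k) for k = 0…5: 1, 2, 4, 8, 16, 32.
g_2(k) for k = 0…5: 1, 4, 12, 24, 24, 0.
c_5 = Σ_k C(5,k)·g_1(k)·g_2(5−k) = 5·2·24 + 10·4·24 + 10·8·12 + 5·16·4 + 1·32·1 = 240 + 960 + 960 + 320 + 32 = 2512.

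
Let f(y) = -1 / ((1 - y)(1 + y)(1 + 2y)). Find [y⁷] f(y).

Partial fractions give a closed form: a_n = (-1/6)·1^n + (1/2)·(-1)^n + (-4/3)·(-2)^n.
At n = 7: a_7 = 170.

170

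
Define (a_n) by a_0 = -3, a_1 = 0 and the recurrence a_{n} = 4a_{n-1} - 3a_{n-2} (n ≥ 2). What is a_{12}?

797157

The ordinary generating function has denominator 1 - 4q + 3q^2.
Iterating the recurrence: a_0,…,a_{12} = -3, 0, 9, 36, 117, 360, 1089, 3276, 9837, 29520, 88569, 265716, 797157.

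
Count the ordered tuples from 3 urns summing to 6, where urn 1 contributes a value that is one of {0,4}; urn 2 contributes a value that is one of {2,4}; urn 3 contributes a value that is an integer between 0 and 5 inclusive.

3

The generating function for the choices is (1 + q⁴)·(q² + q⁴)·(1 + q + q² + q³ + q⁴ + q⁵); the count is [q⁶].
(1 + q⁴) has coefficients 1,0,0,0,1 for degrees 0…4.
(q² + q⁴) has coefficients 0,0,1,0,1,0,0 for degrees 0…6.
Finally multiplying by (1 + q + q² + q³ + q⁴ + q⁵), the product of all factors after the first has coefficients 0,0,1,1,2,2,2 for degrees 0…6.
[q⁶] = 1·2 + 1·1 = 3.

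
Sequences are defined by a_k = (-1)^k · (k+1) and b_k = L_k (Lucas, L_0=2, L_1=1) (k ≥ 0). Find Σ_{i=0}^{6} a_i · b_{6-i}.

This is [x^6] in the product of the two ordinary generating functions.
Σ = 1·18 − 2·11 + 3·7 − 4·4 + 5·3 − 6·1 + 7·2 = 24.

24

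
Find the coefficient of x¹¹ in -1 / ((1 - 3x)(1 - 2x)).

Partial fractions give a closed form: a_n = (-3)·3^n + (2)·2^n.
At n = 11: a_11 = -527345.

-527345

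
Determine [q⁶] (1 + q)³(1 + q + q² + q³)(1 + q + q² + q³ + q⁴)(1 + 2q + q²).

114

(1 + q)³ has coefficients 1,3,3,1 for degrees 0…3.
(1 + q + q² + q³) has coefficients 1,1,1,1,0,0,0 for degrees 0…6.
Multiplying by (1 + q + q² + q³ + q⁴) gives running coefficients 1,2,3,4,4,3,2 for degrees 0…6.
Finally multiplying by (1 + 2q + q²), the product of all factors after the first has coefficients 1,4,8,12,15,15,12 for degrees 0…6.
[q⁶] = 1·12 + 3·15 + 3·15 + 1·12 = 114.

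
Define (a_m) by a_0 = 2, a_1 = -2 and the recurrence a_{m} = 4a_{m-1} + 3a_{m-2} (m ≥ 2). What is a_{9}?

-134978

The ordinary generating function has denominator 1 - 4t - 3t^2.
Iterating the recurrence: a_0,…,a_{9} = 2, -2, -2, -14, -62, -290, -1346, -6254, -29054, -134978.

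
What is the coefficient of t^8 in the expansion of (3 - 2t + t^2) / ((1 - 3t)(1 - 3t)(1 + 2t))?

The denominator gives the recurrence a_n = 4a_(n−1) + 3a_(n−2) − 18a_(n−3) for n ≥ 3; the numerator fixes a_0 = 3, a_1 = 10, a_2 = 50.
Iterating: 3, 10, 50, 176, 674, 2324, 8150, 27440, 92378, so a_8 = 92378.

92378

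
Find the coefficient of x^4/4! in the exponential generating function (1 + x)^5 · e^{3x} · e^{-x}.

1256

The EGF product rule gives c_4 = Σ_{k_1+k_2+k_3=4} C(4; k_1,k_2,k_3) · ∏ g_i(k_i), where (1+x)^5 gives the falling factorial (5)_k; e^{3x} gives (3)^k; e^{-x} gives (-1)^k.
g_1(k) for k = 0…4: 1, 5, 20, 60, 120.
g_2(k) for k = 0…4: 1, 3, 9, 27, 81.
g_3(k) for k = 0…4: 1, -1, 1, -1, 1.
First combine the last two factors: h(k) = Σ_j C(k,j)·g_2(j)·g_3(k−j) for k = 0…4: 1, 2, 4, 8, 16.
c_4 = Σ_k C(4,k)·g_1(k)·h(4−k) = 1·1·16 + 4·5·8 + 6·20·4 + 4·60·2 + 1·120·1 = 16 + 160 + 480 + 480 + 120 = 1256.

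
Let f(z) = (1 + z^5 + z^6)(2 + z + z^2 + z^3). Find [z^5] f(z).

(1 + z^5 + z^6) has coefficients 1,0,0,0,0,1 for degrees 0…5.
(2 + z + z^2 + z^3) has coefficients 2,1,1,1,0,0 for degrees 0…5.
[z^5] = 1·0 + 1·2 = 2.

2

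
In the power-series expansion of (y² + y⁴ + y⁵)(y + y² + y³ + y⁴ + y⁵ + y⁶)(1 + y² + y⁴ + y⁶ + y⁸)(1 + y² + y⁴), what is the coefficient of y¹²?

(y² + y⁴ + y⁵) has coefficients 0,0,1,0,1,1 for degrees 0…5.
(y + y² + y³ + y⁴ + y⁵ + y⁶) has coefficients 0,1,1,1,1,1,1,0,0,0,0,0,0 for degrees 0…12.
Multiplying by (1 + y² + y⁴ + y⁶ + y⁸) gives running coefficients 0,1,1,2,2,3,3,3,3,3,3,2,2 for degrees 0…12.
Finally multiplying by (1 + y² + y⁴), the product of all factors after the first has coefficients 0,1,1,3,3,6,6,8,8,9,9,8,8 for degrees 0…12.
[y¹²] = 1·9 + 1·8 + 1·8 = 25.

25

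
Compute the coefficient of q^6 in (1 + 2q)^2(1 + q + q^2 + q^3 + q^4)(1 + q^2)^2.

(1 + 2q)^2 has coefficients 1,4,4 for degrees 0…2.
(1 + q + q^2 + q^3 + q^4) has coefficients 1,1,1,1,1,0,0 for degrees 0…6.
Finally multiplying by (1 + q^2)^2, the product of all factors after the first has coefficients 1,1,3,3,4,3,3 for degrees 0…6.
[q^6] = 1·3 + 4·3 + 4·4 = 31.

31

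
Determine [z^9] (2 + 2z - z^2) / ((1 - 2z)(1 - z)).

The denominator gives the recurrence a_n = 3a_(n−1) − 2a_(n−2) for n ≥ 3; the numerator fixes a_0 = 2, a_1 = 8, a_2 = 19.
Iterating: 2, 8, 19, 41, 85, 173, 349, 701, 1405, 2813, so a_9 = 2813.

2813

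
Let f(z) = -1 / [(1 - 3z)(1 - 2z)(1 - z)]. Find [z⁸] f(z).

The denominator gives the recurrence a_n = 6a_(n−1) − 11a_(n−2) + 6a_(n−3) for n ≥ 3; the numerator fixes a_0 = -1, a_1 = -6, a_2 = -25.
Iterating: -1, -6, -25, -90, -301, -966, -3025, -9330, -28501, so a_8 = -28501.

-28501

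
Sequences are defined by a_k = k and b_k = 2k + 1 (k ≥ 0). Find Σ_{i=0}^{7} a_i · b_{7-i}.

This is [x^7] in the product of the two ordinary generating functions.
Σ = 0·15 + 1·13 + 2·11 + 3·9 + 4·7 + 5·5 + 6·3 + 7·1 = 140.

140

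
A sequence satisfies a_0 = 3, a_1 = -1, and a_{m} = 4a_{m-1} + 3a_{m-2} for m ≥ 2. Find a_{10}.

829541

The ordinary generating function has denominator 1 - 4z - 3z^2.
Iterating the recurrence: a_0,…,a_{10} = 3, -1, 5, 17, 83, 383, 1781, 8273, 38435, 178559, 829541.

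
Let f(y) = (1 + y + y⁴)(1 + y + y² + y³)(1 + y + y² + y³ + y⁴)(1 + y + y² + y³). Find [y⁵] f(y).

(1 + y + y⁴) has coefficients 1,1,0,0,1 for degrees 0…4.
(1 + y + y² + y³) has coefficients 1,1,1,1,0,0 for degrees 0…5.
Multiplying by (1 + y + y² + y³ + y⁴) gives running coefficients 1,2,3,4,4,3 for degrees 0…5.
Finally multiplying by (1 + y + y² + y³), the product of all factors after the first has coefficients 1,3,6,10,13,14 for degrees 0…5.
[y⁵] = 1·14 + 1·13 + 1·3 = 30.

30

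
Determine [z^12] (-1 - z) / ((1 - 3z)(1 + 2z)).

The denominator gives the recurrence a_n = a_(n−1) + 6a_(n−2) for n ≥ 3; the numerator fixes a_0 = -1, a_1 = -2, a_2 = -8.
Iterating: -1, -2, -8, -20, -68, -188, -596, -1724, -5300, -15644, -47444, -141308, -425972, so a_12 = -425972.

-425972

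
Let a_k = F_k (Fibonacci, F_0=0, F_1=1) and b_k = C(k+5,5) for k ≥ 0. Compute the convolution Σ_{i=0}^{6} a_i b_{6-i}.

591

This is [x^6] in the product of the two ordinary generating functions.
Σ = 0·462 + 1·252 + 1·126 + 2·56 + 3·21 + 5·6 + 8·1 = 591.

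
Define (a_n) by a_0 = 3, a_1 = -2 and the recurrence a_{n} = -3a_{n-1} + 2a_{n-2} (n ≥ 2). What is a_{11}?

-1045216

The ordinary generating function has denominator 1 + 3t - 2t^2.
Iterating the recurrence: a_0,…,a_{11} = 3, -2, 12, -40, 144, -512, 1824, -6496, 23136, -82400, 293472, -1045216.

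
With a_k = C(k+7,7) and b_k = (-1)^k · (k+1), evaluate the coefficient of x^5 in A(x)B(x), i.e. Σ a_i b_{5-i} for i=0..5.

The convolution is the x^5 coefficient of A(x)B(x).
Σ = 1·(-6) + 8·5 + 36·(-4) + 120·3 + 330·(-2) + 792·1 = 382.

382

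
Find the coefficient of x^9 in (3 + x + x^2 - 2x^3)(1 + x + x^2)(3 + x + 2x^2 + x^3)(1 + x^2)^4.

47

(3 + x + x^2 - 2x^3) has coefficients 3,1,1,-2 for degrees 0…3.
(1 + x + x^2) has coefficients 1,1,1,0,0,0,0,0,0,0 for degrees 0…9.
Multiplying by (3 + x + 2x^2 + x^3) gives running coefficients 3,4,6,4,3,1,0,0,0,0 for degrees 0…9.
Finally multiplying by (1 + x^2)^4, the product of all factors after the first has coefficients 3,4,18,20,45,41,60,44,45,26 for degrees 0…9.
[x^9] = 3·26 + 1·45 + 1·44 − 2·60 = 47.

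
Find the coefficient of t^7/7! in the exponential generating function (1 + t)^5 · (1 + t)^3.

The EGF product rule gives c_7 = Σ_{k_1+k_2=7} C(7; k_1,k_2) · ∏ g_i(k_i), where (1+t)^5 gives the falling factorial (5)_k; (1+t)^3 gives the falling factorial (3)_k.
g_1(k) for k = 0…7: 1, 5, 20, 60, 120, 120, 0, 0.
g_2(k) for k = 0…7: 1, 3, 6, 6, 0, 0, 0, 0.
c_7 = Σ_k C(7,k)·g_1(k)·g_2(7−k) = 35·120·6 + 21·120·6 = 25200 + 15120 = 40320.

40320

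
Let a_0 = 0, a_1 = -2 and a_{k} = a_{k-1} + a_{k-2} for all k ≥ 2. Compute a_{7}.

-26

The ordinary generating function has denominator 1 - y - y^2.
Iterating the recurrence: a_0,…,a_{7} = 0, -2, -2, -4, -6, -10, -16, -26.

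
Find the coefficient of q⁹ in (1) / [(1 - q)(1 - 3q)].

29524

Partial fractions give a closed form: a_n = (-1/2)·1^n + (3/2)·3^n.
At n = 9: a_9 = 29524.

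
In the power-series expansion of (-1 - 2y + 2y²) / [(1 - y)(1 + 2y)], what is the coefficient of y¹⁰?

341

The denominator gives the recurrence a_n = −a_(n−1) + 2a_(n−2) for n ≥ 3; the numerator fixes a_0 = -1, a_1 = -1, a_2 = 1.
Iterating: -1, -1, 1, -3, 5, -11, 21, -43, 85, -171, 341, so a_10 = 341.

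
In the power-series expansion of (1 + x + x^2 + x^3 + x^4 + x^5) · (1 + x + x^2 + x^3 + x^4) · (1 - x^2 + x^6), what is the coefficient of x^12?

4

(1 + x + x^2 + x^3 + x^4 + x^5) has coefficients 1,1,1,1,1,1 for degrees 0…5.
(1 + x + x^2 + x^3 + x^4) has coefficients 1,1,1,1,1,0,0,0,0,0,0,0,0 for degrees 0…12.
Finally multiplying by (1 - x^2 + x^6), the product of all factors after the first has coefficients 1,1,0,0,0,-1,0,1,1,1,1,0,0 for degrees 0…12.
[x^12] = 1·0 + 1·0 + 1·1 + 1·1 + 1·1 + 1·1 = 4.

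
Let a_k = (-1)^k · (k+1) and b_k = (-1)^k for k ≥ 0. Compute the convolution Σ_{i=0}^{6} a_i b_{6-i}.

Write out a_i and b_{6-i} for i = 0,…,6 and sum the products.
Σ = 1·1 − 2·(-1) + 3·1 − 4·(-1) + 5·1 − 6·(-1) + 7·1 = 28.

28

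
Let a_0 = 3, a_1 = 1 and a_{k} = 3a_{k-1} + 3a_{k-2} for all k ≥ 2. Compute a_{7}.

The ordinary generating function has denominator 1 - 3q - 3q^2.
Iterating the recurrence: a_0,…,a_{7} = 3, 1, 12, 39, 153, 576, 2187, 8289.

8289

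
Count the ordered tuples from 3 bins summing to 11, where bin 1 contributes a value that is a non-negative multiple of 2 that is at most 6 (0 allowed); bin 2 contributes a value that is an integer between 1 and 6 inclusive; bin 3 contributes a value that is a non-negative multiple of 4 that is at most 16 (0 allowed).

6

The generating function for the choices is (1 + t² + t⁴ + t⁶)·(t + t² + t³ + t⁴ + t⁵ + t⁶)·(1 + t⁴ + t⁸ + t¹² + t¹⁶); the count is [t¹¹].
(1 + t² + t⁴ + t⁶) has coefficients 1,0,1,0,1,0,1 for degrees 0…6.
(t + t² + t³ + t⁴ + t⁵ + t⁶) has coefficients 0,1,1,1,1,1,1,0,0,0,0,0 for degrees 0…11.
Finally multiplying by (1 + t⁴ + t⁸ + t¹² + t¹⁶), the product of all factors after the first has coefficients 0,1,1,1,1,2,2,1,1,2,2,1 for degrees 0…11.
[t¹¹] = 1·1 + 1·2 + 1·1 + 1·2 = 6.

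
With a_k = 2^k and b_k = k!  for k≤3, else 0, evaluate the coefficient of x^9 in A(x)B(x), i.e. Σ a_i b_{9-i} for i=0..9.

This is [x^9] in the product of the two ordinary generating functions.
Σ = 1·0 + 2·0 + 4·0 + 8·0 + 16·0 + 32·0 + 64·6 + 128·2 + 256·1 + 512·1 = 1408.

1408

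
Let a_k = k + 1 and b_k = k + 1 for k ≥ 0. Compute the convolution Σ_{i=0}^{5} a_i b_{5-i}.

56

Write out a_i and b_{5-i} for i = 0,…,5 and sum the products.
Σ = 1·6 + 2·5 + 3·4 + 4·3 + 5·2 + 6·1 = 56.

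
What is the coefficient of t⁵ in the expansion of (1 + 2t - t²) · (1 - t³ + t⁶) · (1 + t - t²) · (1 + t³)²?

(1 + 2t - t²) has coefficients 1,2,-1 for degrees 0…2.
(1 - t³ + t⁶) has coefficients 1,0,0,-1,0,0 for degrees 0…5.
Multiplying by (1 + t - t²) gives running coefficients 1,1,-1,-1,-1,1 for degrees 0…5.
Finally multiplying by (1 + t³)², the product of all factors after the first has coefficients 1,1,-1,1,1,-1 for degrees 0…5.
[t⁵] = 1·(-1) + 2·1 − 1·1 = 0.

0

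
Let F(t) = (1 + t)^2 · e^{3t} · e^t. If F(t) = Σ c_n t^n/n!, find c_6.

24064

The EGF product rule gives c_6 = Σ_{k_1+k_2+k_3=6} C(6; k_1,k_2,k_3) · ∏ g_i(k_i), where (1+t)^2 gives the falling factorial (2)_k; e^{3t} gives (3)^k; e^t gives (1)^k.
g_1(k) for k = 0…6: 1, 2, 2, 0, 0, 0, 0.
g_2(k) for k = 0…6: 1, 3, 9, 27, 81, 243, 729.
g_3(k) for k = 0…6: 1, 1, 1, 1, 1, 1, 1.
First combine the last two factors: h(k) = Σ_j C(k,j)·g_2(j)·g_3(k−j) for k = 0…6: 1, 4, 16, 64, 256, 1024, 4096.
c_6 = Σ_k C(6,k)·g_1(k)·h(6−k) = 1·1·4096 + 6·2·1024 + 15·2·256 = 4096 + 12288 + 7680 = 24064.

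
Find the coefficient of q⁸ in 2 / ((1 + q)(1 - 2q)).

342

Partial fractions give a closed form: a_n = (2/3)·(-1)^n + (4/3)·2^n.
At n = 8: a_8 = 342.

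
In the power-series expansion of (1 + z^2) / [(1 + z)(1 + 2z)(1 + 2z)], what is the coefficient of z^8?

The denominator gives the recurrence a_n = −5a_(n−1) − 8a_(n−2) − 4a_(n−3) for n ≥ 3; the numerator fixes a_0 = 1, a_1 = -5, a_2 = 18.
Iterating: 1, -5, 18, -54, 146, -370, 898, -2114, 4866, so a_8 = 4866.

4866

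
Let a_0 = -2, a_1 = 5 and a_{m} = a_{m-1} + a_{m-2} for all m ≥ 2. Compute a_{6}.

The ordinary generating function has denominator 1 - z - z^2.
Iterating the recurrence: a_0,…,a_{6} = -2, 5, 3, 8, 11, 19, 30.

30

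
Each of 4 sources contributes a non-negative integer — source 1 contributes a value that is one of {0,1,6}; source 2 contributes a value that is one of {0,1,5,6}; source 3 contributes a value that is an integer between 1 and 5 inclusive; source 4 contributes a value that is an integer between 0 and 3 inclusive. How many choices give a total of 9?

The generating function for the choices is (1 + z + z⁶)·(1 + z + z⁵ + z⁶)·(z + z² + z³ + z⁴ + z⁵)·(1 + z + z² + z³); the count is [z⁹].
(1 + z + z⁶) has coefficients 1,1,0,0,0,0,1 for degrees 0…6.
(1 + z + z⁵ + z⁶) has coefficients 1,1,0,0,0,1,1,0,0,0 for degrees 0…9.
Multiplying by (z + z² + z³ + z⁴ + z⁵) gives running coefficients 0,1,2,2,2,2,2,2,2,2 for degrees 0…9.
Finally multiplying by (1 + z + z² + z³), the product of all factors after the first has coefficients 0,1,3,5,7,8,8,8,8,8 for degrees 0…9.
[z⁹] = 1·8 + 1·8 + 1·5 = 21.

21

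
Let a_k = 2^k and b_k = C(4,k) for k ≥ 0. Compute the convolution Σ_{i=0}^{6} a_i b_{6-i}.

This is [x^6] in the product of the two ordinary generating functions.
Σ = 1·0 + 2·0 + 4·1 + 8·4 + 16·6 + 32·4 + 64·1 = 324.

324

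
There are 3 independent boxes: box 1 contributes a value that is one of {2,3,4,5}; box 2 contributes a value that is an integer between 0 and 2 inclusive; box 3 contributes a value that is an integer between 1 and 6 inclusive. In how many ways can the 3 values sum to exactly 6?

The generating function for the choices is (y^2 + y^3 + y^4 + y^5)·(1 + y + y^2)·(y + y^2 + y^3 + y^4 + y^5 + y^6); the count is [y^6].
(y^2 + y^3 + y^4 + y^5) has coefficients 0,0,1,1,1,1 for degrees 0…5.
(1 + y + y^2) has coefficients 1,1,1,0,0,0,0 for degrees 0…6.
Finally multiplying by (y + y^2 + y^3 + y^4 + y^5 + y^6), the product of all factors after the first has coefficients 0,1,2,3,3,3,3 for degrees 0…6.
[y^6] = 1·3 + 1·3 + 1·2 + 1·1 = 9.

9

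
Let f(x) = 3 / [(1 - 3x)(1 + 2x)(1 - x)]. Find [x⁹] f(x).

Partial fractions give a closed form: a_n = (27/10)·3^n + (4/5)·(-2)^n + (-1/2)·1^n.
At n = 9: a_9 = 52734.

52734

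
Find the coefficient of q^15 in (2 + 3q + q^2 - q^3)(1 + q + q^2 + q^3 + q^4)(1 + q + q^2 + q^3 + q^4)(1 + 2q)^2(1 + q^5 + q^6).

113

(2 + 3q + q^2 - q^3) has coefficients 2,3,1,-1 for degrees 0…3.
(1 + q + q^2 + q^3 + q^4) has coefficients 1,1,1,1,1,0,0,0,0,0,0,0,0,0,0,0 for degrees 0…15.
Multiplying by (1 + q + q^2 + q^3 + q^4) gives running coefficients 1,2,3,4,5,4,3,2,1,0,0,0,0,0,0,0 for degrees 0…15.
Multiplying by (1 + 2q)^2 gives running coefficients 1,6,15,24,33,40,39,30,21,12,4,0,0,0,0,0 for degrees 0…15.
Finally multiplying by (1 + q^5 + q^6), the product of all factors after the first has coefficients 1,6,15,24,33,41,46,51,60,69,77,79,69,51,33,16 for degrees 0…15.
[q^15] = 2·16 + 3·33 + 1·51 − 1·69 = 113.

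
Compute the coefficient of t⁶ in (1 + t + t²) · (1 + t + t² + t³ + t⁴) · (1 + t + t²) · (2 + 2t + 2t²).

(1 + t + t²) has coefficients 1,1,1 for degrees 0…2.
(1 + t + t² + t³ + t⁴) has coefficients 1,1,1,1,1,0,0 for degrees 0…6.
Multiplying by (1 + t + t²) gives running coefficients 1,2,3,3,3,2,1 for degrees 0…6.
Finally multiplying by (2 + 2t + 2t²), the product of all factors after the first has coefficients 2,6,12,16,18,16,12 for degrees 0…6.
[t⁶] = 1·12 + 1·16 + 1·18 = 46.

46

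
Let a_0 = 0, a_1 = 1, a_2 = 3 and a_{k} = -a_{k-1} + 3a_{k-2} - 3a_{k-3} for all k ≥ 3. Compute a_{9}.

The ordinary generating function has denominator 1 + t - 3t^2 + 3t^3.
Iterating the recurrence: a_0,…,a_{9} = 0, 1, 3, 0, 6, -15, 33, -96, 240, -627.

-627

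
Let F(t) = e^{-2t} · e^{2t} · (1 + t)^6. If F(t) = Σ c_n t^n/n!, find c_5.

720

The EGF product rule gives c_5 = Σ_{k_1+k_2+k_3=5} C(5; k_1,k_2,k_3) · ∏ g_i(k_i), where e^{-2t} gives (-2)^k; e^{2t} gives (2)^k; (1+t)^6 gives the falling factorial (6)_k.
g_1(k) for k = 0…5: 1, -2, 4, -8, 16, -32.
g_2(k) for k = 0…5: 1, 2, 4, 8, 16, 32.
g_3(k) for k = 0…5: 1, 6, 30, 120, 360, 720.
First combine the last two factors: h(k) = Σ_j C(k,j)·g_2(j)·g_3(k−j) for k = 0…5: 1, 8, 58, 380, 2248, 12032.
c_5 = Σ_k C(5,k)·g_1(k)·h(5−k) = 1·1·12032 + 5·(-2)·2248 + 10·4·380 + 10·(-8)·58 + 5·16·8 + 1·(-32)·1 = 12032 − 22480 + 15200 − 4640 + 640 − 32 = 720.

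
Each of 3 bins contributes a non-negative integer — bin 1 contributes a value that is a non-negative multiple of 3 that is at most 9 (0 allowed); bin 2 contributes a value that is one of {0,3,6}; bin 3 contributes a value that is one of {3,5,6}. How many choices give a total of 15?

5

The generating function for the choices is (1 + q³ + q⁶ + q⁹)·(1 + q³ + q⁶)·(q³ + q⁵ + q⁶); the count is [q¹⁵].
(1 + q³ + q⁶ + q⁹) has coefficients 1,0,0,1,0,0,1,0,0,1 for degrees 0…9.
(1 + q³ + q⁶) has coefficients 1,0,0,1,0,0,1,0,0,0,0,0,0,0,0,0 for degrees 0…15.
Finally multiplying by (q³ + q⁵ + q⁶), the product of all factors after the first has coefficients 0,0,0,1,0,1,2,0,1,2,0,1,1,0,0,0 for degrees 0…15.
[q¹⁵] = 1·0 + 1·1 + 1·2 + 1·2 = 5.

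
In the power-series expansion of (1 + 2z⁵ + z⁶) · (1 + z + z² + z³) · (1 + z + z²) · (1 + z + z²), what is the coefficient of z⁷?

16

(1 + 2z⁵ + z⁶) has coefficients 1,0,0,0,0,2,1 for degrees 0…6.
(1 + z + z² + z³) has coefficients 1,1,1,1,0,0,0,0 for degrees 0…7.
Multiplying by (1 + z + z²) gives running coefficients 1,2,3,3,2,1,0,0 for degrees 0…7.
Finally multiplying by (1 + z + z²), the product of all factors after the first has coefficients 1,3,6,8,8,6,3,1 for degrees 0…7.
[z⁷] = 1·1 + 2·6 + 1·3 = 16.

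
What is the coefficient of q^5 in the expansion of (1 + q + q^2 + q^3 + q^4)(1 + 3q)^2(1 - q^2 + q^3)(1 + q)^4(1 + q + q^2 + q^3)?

501

(1 + q + q^2 + q^3 + q^4) has coefficients 1,1,1,1,1 for degrees 0…4.
(1 + 3q)^2 has coefficients 1,6,9,0,0,0 for degrees 0…5.
Multiplying by (1 - q^2 + q^3) gives running coefficients 1,6,8,-5,-3,9 for degrees 0…5.
Multiplying by (1 + q)^4 gives running coefficients 1,10,38,67,50,5 for degrees 0…5.
Finally multiplying by (1 + q + q^2 + q^3), the product of all factors after the first has coefficients 1,11,49,116,165,160 for degrees 0…5.
[q^5] = 1·160 + 1·165 + 1·116 + 1·49 + 1·11 = 501.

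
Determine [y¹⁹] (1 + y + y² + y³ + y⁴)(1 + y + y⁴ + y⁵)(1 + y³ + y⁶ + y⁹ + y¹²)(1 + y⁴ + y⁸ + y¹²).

(1 + y + y² + y³ + y⁴) has coefficients 1,1,1,1,1 for degrees 0…4.
(1 + y + y⁴ + y⁵) has coefficients 1,1,0,0,1,1,0,0,0,0,0,0,0,0,0,0,0,0,0,0 for degrees 0…19.
Multiplying by (1 + y³ + y⁶ + y⁹ + y¹²) gives running coefficients 1,1,0,1,2,1,1,2,1,1,2,1,1,2,1,0,1,1,0,0 for degrees 0…19.
Finally multiplying by (1 + y⁴ + y⁸ + y¹²), the product of all factors after the first has coefficients 1,1,0,1,3,2,1,3,4,3,3,4,5,5,4,4,5,5,4,3 for degrees 0…19.
[y¹⁹] = 1·3 + 1·4 + 1·5 + 1·5 + 1·4 = 21.

21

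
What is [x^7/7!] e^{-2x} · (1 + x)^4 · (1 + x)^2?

-800

The EGF product rule gives c_7 = Σ_{k_1+k_2+k_3=7} C(7; k_1,k_2,k_3) · ∏ g_i(k_i), where e^{-2x} gives (-2)^k; (1+x)^4 gives the falling factorial (4)_k; (1+x)^2 gives the falling factorial (2)_k.
g_1(k) for k = 0…7: 1, -2, 4, -8, 16, -32, 64, -128.
g_2(k) for k = 0…7: 1, 4, 12, 24, 24, 0, 0, 0.
g_3(k) for k = 0…7: 1, 2, 2, 0, 0, 0, 0, 0.
First combine the last two factors: h(k) = Σ_j C(k,j)·g_2(j)·g_3(k−j) for k = 0…7: 1, 6, 30, 120, 360, 720, 720, 0.
c_7 = Σ_k C(7,k)·g_1(k)·h(7−k) = 7·(-2)·720 + 21·4·720 + 35·(-8)·360 + 35·16·120 + 21·(-32)·30 + 7·64·6 + 1·(-128)·1 = −10080 + 60480 − 100800 + 67200 − 20160 + 2688 − 128 = -800.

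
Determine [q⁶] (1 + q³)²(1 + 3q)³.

(1 + q³)² has coefficients 1,0,0,2,0,0,1 for degrees 0…6.
(1 + 3q)³ has coefficients 1,9,27,27,0,0,0 for degrees 0…6.
[q⁶] = 1·0 + 2·27 + 1·1 = 55.

55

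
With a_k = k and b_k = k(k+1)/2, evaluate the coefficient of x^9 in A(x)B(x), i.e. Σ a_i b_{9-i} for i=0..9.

Write out a_i and b_{9-i} for i = 0,…,9 and sum the products.
Σ = 0·45 + 1·36 + 2·28 + 3·21 + 4·15 + 5·10 + 6·6 + 7·3 + 8·1 + 9·0 = 330.

330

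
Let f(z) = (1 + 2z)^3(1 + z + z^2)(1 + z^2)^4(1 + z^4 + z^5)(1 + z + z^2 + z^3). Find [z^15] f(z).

1212

(1 + 2z)^3 has coefficients 1,6,12,8 for degrees 0…3.
(1 + z + z^2) has coefficients 1,1,1,0,0,0,0,0,0,0,0,0,0,0,0,0 for degrees 0…15.
Multiplying by (1 + z^2)^4 gives running coefficients 1,1,5,4,10,6,10,4,5,1,1,0,0,0,0,0 for degrees 0…15.
Multiplying by (1 + z^4 + z^5) gives running coefficients 1,1,5,4,11,8,16,13,19,17,17,14,9,6,2,1 for degrees 0…15.
Finally multiplying by (1 + z + z^2 + z^3), the product of all factors after the first has coefficients 1,2,7,11,21,28,39,48,56,65,66,67,57,46,31,18 for degrees 0…15.
[z^15] = 1·18 + 6·31 + 12·46 + 8·57 = 1212.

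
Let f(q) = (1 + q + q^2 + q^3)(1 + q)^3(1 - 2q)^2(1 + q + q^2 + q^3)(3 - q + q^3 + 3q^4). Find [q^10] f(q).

(1 + q + q^2 + q^3) has coefficients 1,1,1,1 for degrees 0…3.
(1 + q)^3 has coefficients 1,3,3,1,0,0,0,0,0,0,0 for degrees 0…10.
Multiplying by (1 - 2q)^2 gives running coefficients 1,-1,-5,1,8,4,0,0,0,0,0 for degrees 0…10.
Multiplying by (1 + q + q^2 + q^3) gives running coefficients 1,0,-5,-4,3,8,13,12,4,0,0 for degrees 0…10.
Finally multiplying by (3 - q + q^3 + 3q^4), the product of all factors after the first has coefficients 3,-1,-15,-6,16,16,12,14,17,33,51 for degrees 0…10.
[q^10] = 1·51 + 1·33 + 1·17 + 1·14 = 115.

115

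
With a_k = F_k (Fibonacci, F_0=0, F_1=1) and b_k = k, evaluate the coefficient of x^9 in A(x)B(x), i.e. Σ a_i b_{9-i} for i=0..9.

133

Write out a_i and b_{9-i} for i = 0,…,9 and sum the products.
Σ = 0·9 + 1·8 + 1·7 + 2·6 + 3·5 + 5·4 + 8·3 + 13·2 + 21·1 + 34·0 = 133.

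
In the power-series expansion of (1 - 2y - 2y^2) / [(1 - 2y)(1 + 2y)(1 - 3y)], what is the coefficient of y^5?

Partial fractions give a closed form: a_n = (1/2)·2^n + (3/10)·(-2)^n + (1/5)·3^n.
At n = 5: a_5 = 55.

55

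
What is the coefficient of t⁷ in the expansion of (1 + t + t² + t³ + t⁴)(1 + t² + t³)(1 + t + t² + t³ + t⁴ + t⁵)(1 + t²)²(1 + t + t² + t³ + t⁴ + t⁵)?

(1 + t + t² + t³ + t⁴) has coefficients 1,1,1,1,1 for degrees 0…4.
(1 + t² + t³) has coefficients 1,0,1,1,0,0,0,0 for degrees 0…7.
Multiplying by (1 + t + t² + t³ + t⁴ + t⁵) gives running coefficients 1,1,2,3,3,3,2,2 for degrees 0…7.
Multiplying by (1 + t²)² gives running coefficients 1,1,4,5,8,10,10,11 for degrees 0…7.
Finally multiplying by (1 + t + t² + t³ + t⁴ + t⁵), the product of all factors after the first has coefficients 1,2,6,11,19,29,38,48 for degrees 0…7.
[t⁷] = 1·48 + 1·38 + 1·29 + 1·19 + 1·11 = 145.

145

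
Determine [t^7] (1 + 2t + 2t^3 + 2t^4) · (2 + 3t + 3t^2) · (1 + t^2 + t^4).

(1 + 2t + 2t^3 + 2t^4) has coefficients 1,2,0,2,2 for degrees 0…4.
(2 + 3t + 3t^2) has coefficients 2,3,3,0,0,0,0,0 for degrees 0…7.
Finally multiplying by (1 + t^2 + t^4), the product of all factors after the first has coefficients 2,3,5,3,5,3,3,0 for degrees 0…7.
[t^7] = 1·0 + 2·3 + 2·5 + 2·3 = 22.

22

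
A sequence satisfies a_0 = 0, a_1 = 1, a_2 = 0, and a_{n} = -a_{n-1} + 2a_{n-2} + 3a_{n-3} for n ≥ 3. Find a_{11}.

27

The ordinary generating function has denominator 1 + q - 2q^2 - 3q^3.
Iterating the recurrence: a_0,…,a_{11} = 0, 1, 0, 2, 1, 3, 5, 4, 15, 8, 34, 27.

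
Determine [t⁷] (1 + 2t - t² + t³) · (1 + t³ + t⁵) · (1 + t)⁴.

21

(1 + 2t - t² + t³) has coefficients 1,2,-1,1 for degrees 0…3.
(1 + t³ + t⁵) has coefficients 1,0,0,1,0,1,0,0 for degrees 0…7.
Finally multiplying by (1 + t)⁴, the product of all factors after the first has coefficients 1,4,6,5,5,7,8,7 for degrees 0…7.
[t⁷] = 1·7 + 2·8 − 1·7 + 1·5 = 21.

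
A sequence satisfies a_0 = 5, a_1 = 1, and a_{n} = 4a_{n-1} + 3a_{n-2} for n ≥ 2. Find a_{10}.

3742771

The ordinary generating function has denominator 1 - 4x - 3x^2.
Iterating the recurrence: a_0,…,a_{10} = 5, 1, 19, 79, 373, 1729, 8035, 37327, 173413, 805633, 3742771.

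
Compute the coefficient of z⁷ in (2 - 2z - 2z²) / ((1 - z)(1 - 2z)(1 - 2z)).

The denominator gives the recurrence a_n = 5a_(n−1) − 8a_(n−2) + 4a_(n−3) for n ≥ 3; the numerator fixes a_0 = 2, a_1 = 8, a_2 = 22.
Iterating: 2, 8, 22, 54, 126, 286, 638, 1406, so a_7 = 1406.

1406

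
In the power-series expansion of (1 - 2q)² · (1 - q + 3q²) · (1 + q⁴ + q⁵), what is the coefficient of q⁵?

-4

(1 - 2q)² has coefficients 1,-4,4 for degrees 0…2.
(1 - q + 3q²) has coefficients 1,-1,3,0,0,0 for degrees 0…5.
Finally multiplying by (1 + q⁴ + q⁵), the product of all factors after the first has coefficients 1,-1,3,0,1,0 for degrees 0…5.
[q⁵] = 1·0 − 4·1 + 4·0 = -4.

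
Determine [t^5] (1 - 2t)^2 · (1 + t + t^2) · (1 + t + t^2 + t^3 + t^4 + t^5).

3

(1 - 2t)^2 has coefficients 1,-4,4 for degrees 0…2.
(1 + t + t^2) has coefficients 1,1,1,0,0,0 for degrees 0…5.
Finally multiplying by (1 + t + t^2 + t^3 + t^4 + t^5), the product of all factors after the first has coefficients 1,2,3,3,3,3 for degrees 0…5.
[t^5] = 1·3 − 4·3 + 4·3 = 3.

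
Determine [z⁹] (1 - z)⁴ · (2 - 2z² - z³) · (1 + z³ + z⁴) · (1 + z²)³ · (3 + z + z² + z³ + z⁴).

(1 - z)⁴ has coefficients 1,-4,6,-4,1 for degrees 0…4.
(2 - 2z² - z³) has coefficients 2,0,-2,-1,0,0,0,0,0,0 for degrees 0…9.
Multiplying by (1 + z³ + z⁴) gives running coefficients 2,0,-2,1,2,-2,-3,-1,0,0 for degrees 0…9.
Multiplying by (1 + z²)³ gives running coefficients 2,0,4,1,2,1,-1,-4,-5,-8 for degrees 0…9.
Finally multiplying by (3 + z + z² + z³ + z⁴), the product of all factors after the first has coefficients 6,2,14,9,13,10,5,-9,-17,-33 for degrees 0…9.
[z⁹] = 1·(-33) − 4·(-17) + 6·(-9) − 4·5 + 1·10 = -29.

-29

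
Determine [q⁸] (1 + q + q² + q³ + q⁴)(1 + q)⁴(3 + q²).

14

(1 + q + q² + q³ + q⁴) has coefficients 1,1,1,1,1 for degrees 0…4.
(1 + q)⁴ has coefficients 1,4,6,4,1,0,0,0,0 for degrees 0…8.
Finally multiplying by (3 + q²), the product of all factors after the first has coefficients 3,12,19,16,9,4,1,0,0 for degrees 0…8.
[q⁸] = 1·0 + 1·0 + 1·1 + 1·4 + 1·9 = 14.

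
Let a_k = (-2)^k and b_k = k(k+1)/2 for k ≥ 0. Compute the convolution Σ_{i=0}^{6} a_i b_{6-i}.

-1

Write out a_i and b_{6-i} for i = 0,…,6 and sum the products.
Σ = 1·21 − 2·15 + 4·10 − 8·6 + 16·3 − 32·1 + 64·0 = -1.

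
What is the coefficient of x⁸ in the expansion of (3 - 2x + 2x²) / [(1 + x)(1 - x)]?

The denominator gives the recurrence a_n = a_(n−2) for n ≥ 3; the numerator fixes a_0 = 3, a_1 = -2, a_2 = 5.
Iterating: 3, -2, 5, -2, 5, -2, 5, -2, 5, so a_8 = 5.

5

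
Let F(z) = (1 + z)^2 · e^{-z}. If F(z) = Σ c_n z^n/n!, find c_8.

The EGF product rule gives c_8 = Σ_{k_1+k_2=8} C(8; k_1,k_2) · ∏ g_i(k_i), where (1+z)^2 gives the falling factorial (2)_k; e^{-z} gives (-1)^k.
g_1(k) for k = 0…8: 1, 2, 2, 0, 0, 0, 0, 0, 0.
g_2(k) for k = 0…8: 1, -1, 1, -1, 1, -1, 1, -1, 1.
c_8 = Σ_k C(8,k)·g_1(k)·g_2(8−k) = 1·1·1 + 8·2·(-1) + 28·2·1 = 1 − 16 + 56 = 41.

41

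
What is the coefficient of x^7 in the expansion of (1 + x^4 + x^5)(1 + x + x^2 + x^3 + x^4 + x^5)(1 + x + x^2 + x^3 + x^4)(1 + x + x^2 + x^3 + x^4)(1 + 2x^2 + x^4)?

93

(1 + x^4 + x^5) has coefficients 1,0,0,0,1,1 for degrees 0…5.
(1 + x + x^2 + x^3 + x^4 + x^5) has coefficients 1,1,1,1,1,1,0,0 for degrees 0…7.
Multiplying by (1 + x + x^2 + x^3 + x^4) gives running coefficients 1,2,3,4,5,5,4,3 for degrees 0…7.
Multiplying by (1 + x + x^2 + x^3 + x^4) gives running coefficients 1,3,6,10,15,19,21,21 for degrees 0…7.
Finally multiplying by (1 + 2x^2 + x^4), the product of all factors after the first has coefficients 1,3,8,16,28,42,57,69 for degrees 0…7.
[x^7] = 1·69 + 1·16 + 1·8 = 93.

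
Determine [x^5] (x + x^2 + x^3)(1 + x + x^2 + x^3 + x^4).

3

(x + x^2 + x^3) has coefficients 0,1,1,1 for degrees 0…3.
(1 + x + x^2 + x^3 + x^4) has coefficients 1,1,1,1,1,0 for degrees 0…5.
[x^5] = 1·1 + 1·1 + 1·1 = 3.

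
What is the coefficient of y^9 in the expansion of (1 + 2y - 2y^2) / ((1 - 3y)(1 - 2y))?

83757

The denominator gives the recurrence a_n = 5a_(n−1) − 6a_(n−2) for n ≥ 3; the numerator fixes a_0 = 1, a_1 = 7, a_2 = 27.
Iterating: 1, 7, 27, 93, 303, 957, 2967, 9093, 27663, 83757, so a_9 = 83757.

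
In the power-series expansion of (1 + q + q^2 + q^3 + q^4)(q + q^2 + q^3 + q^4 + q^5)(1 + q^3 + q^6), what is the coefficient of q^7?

(1 + q + q^2 + q^3 + q^4) has coefficients 1,1,1,1,1 for degrees 0…4.
(q + q^2 + q^3 + q^4 + q^5) has coefficients 0,1,1,1,1,1,0,0 for degrees 0…7.
Finally multiplying by (1 + q^3 + q^6), the product of all factors after the first has coefficients 0,1,1,1,2,2,1,2 for degrees 0…7.
[q^7] = 1·2 + 1·1 + 1·2 + 1·2 + 1·1 = 8.

8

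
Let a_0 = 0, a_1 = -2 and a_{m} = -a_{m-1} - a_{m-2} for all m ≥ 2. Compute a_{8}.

The ordinary generating function has denominator 1 + x + x^2.
Iterating the recurrence: a_0,…,a_{8} = 0, -2, 2, 0, -2, 2, 0, -2, 2.

2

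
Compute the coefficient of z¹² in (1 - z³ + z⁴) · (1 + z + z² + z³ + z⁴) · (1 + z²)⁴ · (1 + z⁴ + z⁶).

33

(1 - z³ + z⁴) has coefficients 1,0,0,-1,1 for degrees 0…4.
(1 + z + z² + z³ + z⁴) has coefficients 1,1,1,1,1,0,0,0,0,0,0,0,0 for degrees 0…12.
Multiplying by (1 + z²)⁴ gives running coefficients 1,1,5,5,11,10,14,10,11,5,5,1,1 for degrees 0…12.
Finally multiplying by (1 + z⁴ + z⁶), the product of all factors after the first has coefficients 1,1,5,5,12,11,20,16,27,20,30,21,26 for degrees 0…12.
[z¹²] = 1·26 − 1·20 + 1·27 = 33.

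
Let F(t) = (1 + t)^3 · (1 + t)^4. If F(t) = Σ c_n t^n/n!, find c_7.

The EGF product rule gives c_7 = Σ_{k_1+k_2=7} C(7; k_1,k_2) · ∏ g_i(k_i), where (1+t)^3 gives the falling factorial (3)_k; (1+t)^4 gives the falling factorial (4)_k.
g_1(k) for k = 0…7: 1, 3, 6, 6, 0, 0, 0, 0.
g_2(k) for k = 0…7: 1, 4, 12, 24, 24, 0, 0, 0.
c_7 = Σ_k C(7,k)·g_1(k)·g_2(7−k) = 35·6·24 = 5040.

5040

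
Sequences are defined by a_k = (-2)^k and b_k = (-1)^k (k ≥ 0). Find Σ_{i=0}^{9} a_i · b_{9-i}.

Write out a_i and b_{9-i} for i = 0,…,9 and sum the products.
Σ = 1·(-1) − 2·1 + 4·(-1) − 8·1 + 16·(-1) − 32·1 + 64·(-1) − 128·1 + 256·(-1) − 512·1 = -1023.

-1023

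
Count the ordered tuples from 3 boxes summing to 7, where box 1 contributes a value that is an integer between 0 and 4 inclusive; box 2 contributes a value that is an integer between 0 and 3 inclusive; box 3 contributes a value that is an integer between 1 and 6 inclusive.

18

The generating function for the choices is (1 + y + y² + y³ + y⁴)·(1 + y + y² + y³)·(y + y² + y³ + y⁴ + y⁵ + y⁶); the count is [y⁷].
(1 + y + y² + y³ + y⁴) has coefficients 1,1,1,1,1 for degrees 0…4.
(1 + y + y² + y³) has coefficients 1,1,1,1,0,0,0,0 for degrees 0…7.
Finally multiplying by (y + y² + y³ + y⁴ + y⁵ + y⁶), the product of all factors after the first has coefficients 0,1,2,3,4,4,4,3 for degrees 0…7.
[y⁷] = 1·3 + 1·4 + 1·4 + 1·4 + 1·3 = 18.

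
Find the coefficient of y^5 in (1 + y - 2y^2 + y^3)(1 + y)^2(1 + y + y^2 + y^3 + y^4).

(1 + y - 2y^2 + y^3) has coefficients 1,1,-2,1 for degrees 0…3.
(1 + y)^2 has coefficients 1,2,1,0,0,0 for degrees 0…5.
Finally multiplying by (1 + y + y^2 + y^3 + y^4), the product of all factors after the first has coefficients 1,3,4,4,4,3 for degrees 0…5.
[y^5] = 1·3 + 1·4 − 2·4 + 1·4 = 3.

3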